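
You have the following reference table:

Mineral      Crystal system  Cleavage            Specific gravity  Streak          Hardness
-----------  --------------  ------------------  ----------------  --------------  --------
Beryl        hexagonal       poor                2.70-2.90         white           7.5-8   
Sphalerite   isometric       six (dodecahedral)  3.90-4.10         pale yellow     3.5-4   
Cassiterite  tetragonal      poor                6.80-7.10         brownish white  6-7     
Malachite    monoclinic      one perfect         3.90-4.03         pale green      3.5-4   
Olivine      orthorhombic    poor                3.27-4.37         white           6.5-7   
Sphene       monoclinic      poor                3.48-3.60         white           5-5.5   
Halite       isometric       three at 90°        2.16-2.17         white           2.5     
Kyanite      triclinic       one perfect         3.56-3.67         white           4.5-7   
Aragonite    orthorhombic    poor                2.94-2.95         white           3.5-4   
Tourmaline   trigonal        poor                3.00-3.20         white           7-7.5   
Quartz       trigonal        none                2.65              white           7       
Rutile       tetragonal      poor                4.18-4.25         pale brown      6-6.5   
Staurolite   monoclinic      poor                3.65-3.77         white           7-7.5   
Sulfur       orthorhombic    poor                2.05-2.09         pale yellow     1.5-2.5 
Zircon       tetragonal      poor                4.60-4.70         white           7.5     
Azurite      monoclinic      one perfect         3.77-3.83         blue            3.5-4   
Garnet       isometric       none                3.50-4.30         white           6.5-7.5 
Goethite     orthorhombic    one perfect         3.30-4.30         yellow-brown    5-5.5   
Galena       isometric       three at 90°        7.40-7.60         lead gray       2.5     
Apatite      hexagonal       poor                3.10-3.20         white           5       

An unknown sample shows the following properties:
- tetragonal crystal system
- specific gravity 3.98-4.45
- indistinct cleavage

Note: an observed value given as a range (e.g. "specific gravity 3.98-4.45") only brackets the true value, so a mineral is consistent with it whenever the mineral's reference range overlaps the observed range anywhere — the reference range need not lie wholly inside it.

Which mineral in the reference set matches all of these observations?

Rutile

Tetragonal crystal system — leaves Cassiterite, Rutile, Zircon.
Specific gravity 3.98-4.45 — only Rutile remains.
Indistinct cleavage — every remaining candidate is consistent.
Only Rutile satisfies all observations.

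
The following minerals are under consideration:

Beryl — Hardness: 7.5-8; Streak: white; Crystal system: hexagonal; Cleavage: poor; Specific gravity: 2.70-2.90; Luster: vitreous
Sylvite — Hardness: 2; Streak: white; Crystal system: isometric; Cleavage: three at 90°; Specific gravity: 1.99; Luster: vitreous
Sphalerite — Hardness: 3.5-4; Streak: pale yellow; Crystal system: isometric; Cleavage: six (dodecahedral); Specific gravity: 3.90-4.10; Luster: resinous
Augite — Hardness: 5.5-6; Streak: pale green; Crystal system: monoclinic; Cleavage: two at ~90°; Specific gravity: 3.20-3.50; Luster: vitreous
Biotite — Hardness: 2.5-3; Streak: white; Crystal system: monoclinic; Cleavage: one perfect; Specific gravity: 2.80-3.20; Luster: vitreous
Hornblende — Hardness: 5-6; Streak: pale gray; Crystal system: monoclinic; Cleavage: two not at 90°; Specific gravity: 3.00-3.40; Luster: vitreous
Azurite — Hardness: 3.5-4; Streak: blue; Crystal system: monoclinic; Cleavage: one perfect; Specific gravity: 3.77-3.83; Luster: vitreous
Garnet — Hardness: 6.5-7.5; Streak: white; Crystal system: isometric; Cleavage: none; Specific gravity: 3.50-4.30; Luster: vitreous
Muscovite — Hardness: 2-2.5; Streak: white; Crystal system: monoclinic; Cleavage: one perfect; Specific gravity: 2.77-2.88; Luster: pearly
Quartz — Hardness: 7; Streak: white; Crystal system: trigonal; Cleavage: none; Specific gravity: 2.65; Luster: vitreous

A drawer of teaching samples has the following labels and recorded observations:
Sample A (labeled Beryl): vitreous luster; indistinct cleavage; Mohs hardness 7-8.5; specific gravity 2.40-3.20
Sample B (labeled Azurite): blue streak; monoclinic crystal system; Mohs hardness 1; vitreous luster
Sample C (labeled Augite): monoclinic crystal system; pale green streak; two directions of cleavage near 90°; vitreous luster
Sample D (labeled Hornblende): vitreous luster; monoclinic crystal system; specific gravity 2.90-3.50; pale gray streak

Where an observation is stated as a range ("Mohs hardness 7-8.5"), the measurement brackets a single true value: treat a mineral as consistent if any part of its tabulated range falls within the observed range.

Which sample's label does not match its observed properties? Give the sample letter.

B

Sample A: all recorded properties match Beryl.
Sample B: Mohs hardness 1 is outside the reference for Azurite (hardness 3.5-4) — mislabeled.
Sample C: all recorded properties match Augite.
Sample D: all recorded properties match Hornblende.
Sample B is the mislabeled one.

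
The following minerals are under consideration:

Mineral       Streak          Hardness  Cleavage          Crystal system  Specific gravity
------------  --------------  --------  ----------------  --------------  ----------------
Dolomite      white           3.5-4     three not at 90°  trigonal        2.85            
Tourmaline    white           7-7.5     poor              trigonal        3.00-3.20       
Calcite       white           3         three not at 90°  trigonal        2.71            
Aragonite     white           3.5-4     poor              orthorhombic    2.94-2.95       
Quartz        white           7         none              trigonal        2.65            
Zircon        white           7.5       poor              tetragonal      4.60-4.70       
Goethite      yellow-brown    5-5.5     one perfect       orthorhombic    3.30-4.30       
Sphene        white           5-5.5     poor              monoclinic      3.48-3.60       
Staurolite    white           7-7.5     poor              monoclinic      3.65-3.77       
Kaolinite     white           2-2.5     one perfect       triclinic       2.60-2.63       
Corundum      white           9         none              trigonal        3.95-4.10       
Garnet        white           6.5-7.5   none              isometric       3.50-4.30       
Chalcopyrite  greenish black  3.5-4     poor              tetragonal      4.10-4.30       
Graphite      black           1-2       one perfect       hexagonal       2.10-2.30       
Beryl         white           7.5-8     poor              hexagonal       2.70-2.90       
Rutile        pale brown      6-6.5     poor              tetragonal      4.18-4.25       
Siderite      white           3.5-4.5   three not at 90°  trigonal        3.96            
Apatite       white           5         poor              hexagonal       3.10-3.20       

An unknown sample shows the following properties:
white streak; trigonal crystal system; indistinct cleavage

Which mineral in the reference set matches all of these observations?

White streak eliminates Goethite, Chalcopyrite, Graphite, Rutile.
Trigonal crystal system: narrows the field to Dolomite, Tourmaline, Calcite, Quartz, Corundum, Siderite.
Indistinct cleavage: leaves Tourmaline.
The only mineral consistent with every observation is Tourmaline.

Tourmaline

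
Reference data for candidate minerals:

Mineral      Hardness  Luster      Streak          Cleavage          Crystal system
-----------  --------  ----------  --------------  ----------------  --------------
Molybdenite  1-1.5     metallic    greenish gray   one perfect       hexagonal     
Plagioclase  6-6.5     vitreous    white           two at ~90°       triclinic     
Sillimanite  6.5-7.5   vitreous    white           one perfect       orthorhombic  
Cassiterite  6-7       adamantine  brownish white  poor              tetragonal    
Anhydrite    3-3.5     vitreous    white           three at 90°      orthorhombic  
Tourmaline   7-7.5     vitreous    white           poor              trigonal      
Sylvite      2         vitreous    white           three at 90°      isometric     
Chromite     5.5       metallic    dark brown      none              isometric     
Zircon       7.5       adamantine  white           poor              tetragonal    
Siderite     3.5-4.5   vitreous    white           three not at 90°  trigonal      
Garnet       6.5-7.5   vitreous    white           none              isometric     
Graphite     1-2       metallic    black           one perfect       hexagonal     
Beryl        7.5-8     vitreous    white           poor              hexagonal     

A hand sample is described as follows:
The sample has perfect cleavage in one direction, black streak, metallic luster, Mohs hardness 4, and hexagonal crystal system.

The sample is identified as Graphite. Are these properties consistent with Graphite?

Perfect cleavage in one direction — fits Graphite (cleavage one perfect).
Black streak — fits Graphite (black streak).
Metallic luster — fits Graphite (metallic luster).
Mohs hardness 4 — Graphite has hardness 1-2; a mismatch.
Hexagonal crystal system — fits Graphite (hexagonal system).
Hardness alone is enough to reject Graphite.

No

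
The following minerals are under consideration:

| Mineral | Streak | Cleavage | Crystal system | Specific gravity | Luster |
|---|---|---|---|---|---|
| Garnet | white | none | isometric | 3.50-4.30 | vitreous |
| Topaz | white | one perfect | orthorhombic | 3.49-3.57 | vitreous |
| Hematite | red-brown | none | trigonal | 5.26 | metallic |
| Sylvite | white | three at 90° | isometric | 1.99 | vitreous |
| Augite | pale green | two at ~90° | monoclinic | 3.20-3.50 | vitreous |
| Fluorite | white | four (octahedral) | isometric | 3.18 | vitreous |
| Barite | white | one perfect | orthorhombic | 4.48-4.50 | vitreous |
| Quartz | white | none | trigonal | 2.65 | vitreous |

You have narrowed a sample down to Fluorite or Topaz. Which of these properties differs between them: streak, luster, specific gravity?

specific gravity

Streak: both white — same for both.
Luster: both vitreous — same for both.
Specific gravity: Fluorite 3.18, Topaz 3.49-3.57 — distinct.
Specific gravity is the diagnostic property here.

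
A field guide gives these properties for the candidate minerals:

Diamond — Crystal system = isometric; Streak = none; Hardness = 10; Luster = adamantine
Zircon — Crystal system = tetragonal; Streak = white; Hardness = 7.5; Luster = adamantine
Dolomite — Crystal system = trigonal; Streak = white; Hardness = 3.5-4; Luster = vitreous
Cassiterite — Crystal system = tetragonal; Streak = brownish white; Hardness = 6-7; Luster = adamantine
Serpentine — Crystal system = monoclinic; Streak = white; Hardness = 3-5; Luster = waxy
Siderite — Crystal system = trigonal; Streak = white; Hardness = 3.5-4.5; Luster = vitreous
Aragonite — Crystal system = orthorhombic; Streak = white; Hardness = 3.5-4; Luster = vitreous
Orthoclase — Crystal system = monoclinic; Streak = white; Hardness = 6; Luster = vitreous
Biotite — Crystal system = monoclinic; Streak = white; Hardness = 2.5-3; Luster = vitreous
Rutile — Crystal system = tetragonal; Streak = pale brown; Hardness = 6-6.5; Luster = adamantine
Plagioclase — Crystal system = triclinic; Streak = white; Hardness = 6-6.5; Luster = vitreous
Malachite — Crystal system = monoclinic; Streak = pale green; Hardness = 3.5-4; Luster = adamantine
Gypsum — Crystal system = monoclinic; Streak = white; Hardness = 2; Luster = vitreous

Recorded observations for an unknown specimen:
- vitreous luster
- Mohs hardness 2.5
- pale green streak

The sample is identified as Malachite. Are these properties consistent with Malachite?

Inconsistent

Vitreous luster — Malachite has adamantine luster; which does not match.
Mohs hardness 2.5 — Malachite has hardness 3.5-4; which does not match.
Pale green streak — fits Malachite (pale green streak).
2 of the observed properties are inconsistent with Malachite.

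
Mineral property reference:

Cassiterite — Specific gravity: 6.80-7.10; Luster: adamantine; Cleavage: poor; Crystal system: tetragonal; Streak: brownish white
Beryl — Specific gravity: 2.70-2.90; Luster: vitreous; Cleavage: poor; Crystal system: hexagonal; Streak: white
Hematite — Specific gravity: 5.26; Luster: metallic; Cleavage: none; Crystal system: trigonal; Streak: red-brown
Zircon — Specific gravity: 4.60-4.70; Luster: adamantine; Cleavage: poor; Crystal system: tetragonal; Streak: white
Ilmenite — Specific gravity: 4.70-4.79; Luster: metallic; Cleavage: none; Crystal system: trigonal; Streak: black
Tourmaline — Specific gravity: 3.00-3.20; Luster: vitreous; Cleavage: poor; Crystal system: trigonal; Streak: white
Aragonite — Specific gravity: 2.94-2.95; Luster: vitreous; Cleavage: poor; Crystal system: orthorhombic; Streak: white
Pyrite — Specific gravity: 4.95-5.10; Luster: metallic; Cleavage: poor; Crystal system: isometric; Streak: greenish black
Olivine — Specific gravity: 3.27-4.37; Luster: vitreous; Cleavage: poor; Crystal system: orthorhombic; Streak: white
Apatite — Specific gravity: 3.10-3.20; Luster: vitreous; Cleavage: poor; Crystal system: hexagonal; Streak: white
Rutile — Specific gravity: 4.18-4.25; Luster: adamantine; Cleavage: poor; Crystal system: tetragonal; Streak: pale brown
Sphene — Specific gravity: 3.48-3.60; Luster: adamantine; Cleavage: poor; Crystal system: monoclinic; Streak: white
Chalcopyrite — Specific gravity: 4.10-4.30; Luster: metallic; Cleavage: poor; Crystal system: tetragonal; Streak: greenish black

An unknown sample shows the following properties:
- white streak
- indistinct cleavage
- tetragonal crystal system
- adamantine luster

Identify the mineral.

White streak eliminates Cassiterite, Hematite, Ilmenite, Pyrite, Rutile, Chalcopyrite.
Indistinct cleavage: all remaining candidates fit.
Tetragonal crystal system: only Zircon remains.
Adamantine luster: all remaining candidates fit.
Zircon is the sole remaining match.

Zircon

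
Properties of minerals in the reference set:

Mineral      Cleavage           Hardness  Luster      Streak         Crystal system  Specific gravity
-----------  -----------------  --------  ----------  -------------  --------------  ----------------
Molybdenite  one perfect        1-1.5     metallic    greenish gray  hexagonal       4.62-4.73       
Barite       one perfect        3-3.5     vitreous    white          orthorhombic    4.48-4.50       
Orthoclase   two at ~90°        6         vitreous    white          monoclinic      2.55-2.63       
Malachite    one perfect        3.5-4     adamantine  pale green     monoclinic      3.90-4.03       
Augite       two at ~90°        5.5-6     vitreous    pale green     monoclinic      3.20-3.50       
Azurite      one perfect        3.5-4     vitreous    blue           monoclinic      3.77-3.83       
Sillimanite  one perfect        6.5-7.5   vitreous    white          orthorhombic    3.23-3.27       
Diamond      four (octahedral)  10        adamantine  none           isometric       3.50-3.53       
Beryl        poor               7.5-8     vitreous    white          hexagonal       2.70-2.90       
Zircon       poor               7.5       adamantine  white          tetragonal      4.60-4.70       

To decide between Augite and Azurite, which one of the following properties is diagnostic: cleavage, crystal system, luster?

Cleavage: Augite two at ~90°, Azurite one perfect — different.
Crystal system: both monoclinic — shared.
Luster: both vitreous — shared.
Only cleavage differs between Augite and Azurite among the listed tests.

cleavage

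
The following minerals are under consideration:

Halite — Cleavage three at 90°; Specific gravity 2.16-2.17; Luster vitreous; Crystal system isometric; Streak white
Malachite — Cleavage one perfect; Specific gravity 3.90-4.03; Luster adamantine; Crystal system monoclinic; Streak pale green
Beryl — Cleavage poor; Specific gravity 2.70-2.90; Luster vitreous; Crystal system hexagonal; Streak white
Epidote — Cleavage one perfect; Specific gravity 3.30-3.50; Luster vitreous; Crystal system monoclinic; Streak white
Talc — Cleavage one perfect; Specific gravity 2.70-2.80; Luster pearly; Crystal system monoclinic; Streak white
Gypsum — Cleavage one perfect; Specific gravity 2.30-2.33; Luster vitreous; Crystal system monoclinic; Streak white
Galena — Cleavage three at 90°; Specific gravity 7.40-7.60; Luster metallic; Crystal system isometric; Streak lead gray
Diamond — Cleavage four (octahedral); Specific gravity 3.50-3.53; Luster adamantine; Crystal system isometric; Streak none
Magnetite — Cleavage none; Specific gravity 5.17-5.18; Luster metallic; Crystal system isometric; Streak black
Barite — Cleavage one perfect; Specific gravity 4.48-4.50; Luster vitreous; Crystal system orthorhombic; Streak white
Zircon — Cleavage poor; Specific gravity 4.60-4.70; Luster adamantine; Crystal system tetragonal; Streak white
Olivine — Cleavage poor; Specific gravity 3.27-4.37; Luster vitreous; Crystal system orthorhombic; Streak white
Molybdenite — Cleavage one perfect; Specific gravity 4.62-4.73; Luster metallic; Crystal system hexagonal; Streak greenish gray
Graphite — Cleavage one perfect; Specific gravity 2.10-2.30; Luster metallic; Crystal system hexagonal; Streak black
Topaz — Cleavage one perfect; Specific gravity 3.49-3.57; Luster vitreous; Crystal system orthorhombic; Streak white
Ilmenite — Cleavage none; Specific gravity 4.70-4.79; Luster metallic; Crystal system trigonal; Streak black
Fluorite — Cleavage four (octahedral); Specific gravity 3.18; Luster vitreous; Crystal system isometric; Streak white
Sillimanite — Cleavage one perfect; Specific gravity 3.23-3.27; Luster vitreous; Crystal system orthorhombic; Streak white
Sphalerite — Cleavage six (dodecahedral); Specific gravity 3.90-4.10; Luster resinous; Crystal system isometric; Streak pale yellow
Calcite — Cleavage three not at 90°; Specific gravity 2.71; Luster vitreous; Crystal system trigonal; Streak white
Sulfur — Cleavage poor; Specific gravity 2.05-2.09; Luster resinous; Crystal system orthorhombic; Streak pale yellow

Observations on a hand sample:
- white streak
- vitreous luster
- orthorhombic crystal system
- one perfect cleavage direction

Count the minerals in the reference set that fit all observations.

White streak — Halite, Beryl, Epidote, Talc, Gypsum, Barite, Zircon, Olivine, Topaz, Fluorite, Sillimanite, Calcite remain.
Vitreous luster is inconsistent with Talc, Zircon.
Orthorhombic crystal system — narrows the field to Barite, Olivine, Topaz, Sillimanite.
One perfect cleavage direction rules out Olivine.
Consistent with every observation: Barite, Sillimanite, Topaz.
That is 3 minerals.

3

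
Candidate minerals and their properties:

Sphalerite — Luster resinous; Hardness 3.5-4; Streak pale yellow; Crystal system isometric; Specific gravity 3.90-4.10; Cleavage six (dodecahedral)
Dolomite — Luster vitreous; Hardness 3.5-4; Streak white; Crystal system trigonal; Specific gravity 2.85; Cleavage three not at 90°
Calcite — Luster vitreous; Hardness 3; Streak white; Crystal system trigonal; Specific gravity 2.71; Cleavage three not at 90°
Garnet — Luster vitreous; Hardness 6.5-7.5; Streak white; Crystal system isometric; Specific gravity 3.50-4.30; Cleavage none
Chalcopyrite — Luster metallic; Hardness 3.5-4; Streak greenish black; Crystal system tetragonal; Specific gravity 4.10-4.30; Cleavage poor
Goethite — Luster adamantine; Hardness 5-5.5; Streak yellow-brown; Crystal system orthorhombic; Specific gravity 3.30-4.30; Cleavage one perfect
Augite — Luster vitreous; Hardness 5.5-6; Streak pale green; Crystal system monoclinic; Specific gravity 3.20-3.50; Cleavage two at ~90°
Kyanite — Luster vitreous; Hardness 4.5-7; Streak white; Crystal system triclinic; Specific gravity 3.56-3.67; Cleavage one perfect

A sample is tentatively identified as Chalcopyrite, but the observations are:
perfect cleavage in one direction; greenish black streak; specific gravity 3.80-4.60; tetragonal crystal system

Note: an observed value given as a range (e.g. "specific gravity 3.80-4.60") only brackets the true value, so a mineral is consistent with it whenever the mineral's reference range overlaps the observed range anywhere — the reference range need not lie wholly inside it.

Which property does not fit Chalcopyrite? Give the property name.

cleavage

Perfect cleavage in one direction: Chalcopyrite has cleavage poor — does not match.
Greenish black streak: Chalcopyrite has greenish black streak — matches.
Specific gravity 3.80-4.60: Chalcopyrite has SG 4.10-4.30 — matches.
Tetragonal crystal system: Chalcopyrite has tetragonal system — matches.
Only the cleavage is inconsistent.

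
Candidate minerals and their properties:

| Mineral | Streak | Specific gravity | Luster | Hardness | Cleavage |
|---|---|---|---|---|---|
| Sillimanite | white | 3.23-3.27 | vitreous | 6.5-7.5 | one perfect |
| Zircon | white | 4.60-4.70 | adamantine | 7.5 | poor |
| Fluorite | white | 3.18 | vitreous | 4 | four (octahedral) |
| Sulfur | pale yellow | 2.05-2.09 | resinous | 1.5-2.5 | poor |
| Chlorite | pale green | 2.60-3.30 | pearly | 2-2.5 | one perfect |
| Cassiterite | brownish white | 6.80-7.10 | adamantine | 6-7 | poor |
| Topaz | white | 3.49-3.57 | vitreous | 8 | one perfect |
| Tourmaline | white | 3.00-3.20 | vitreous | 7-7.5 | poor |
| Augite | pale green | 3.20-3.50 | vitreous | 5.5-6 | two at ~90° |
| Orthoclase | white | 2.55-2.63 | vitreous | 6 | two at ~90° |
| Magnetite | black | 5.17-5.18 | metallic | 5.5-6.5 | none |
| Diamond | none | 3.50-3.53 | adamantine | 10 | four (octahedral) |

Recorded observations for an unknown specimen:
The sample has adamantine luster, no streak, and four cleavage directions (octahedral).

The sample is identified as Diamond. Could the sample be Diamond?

Yes

Adamantine luster — matches Diamond (adamantine luster).
No streak — matches Diamond (no streak).
Four cleavage directions (octahedral) — matches Diamond (cleavage four (octahedral)).
All observations are consistent with the tabulated values for Diamond.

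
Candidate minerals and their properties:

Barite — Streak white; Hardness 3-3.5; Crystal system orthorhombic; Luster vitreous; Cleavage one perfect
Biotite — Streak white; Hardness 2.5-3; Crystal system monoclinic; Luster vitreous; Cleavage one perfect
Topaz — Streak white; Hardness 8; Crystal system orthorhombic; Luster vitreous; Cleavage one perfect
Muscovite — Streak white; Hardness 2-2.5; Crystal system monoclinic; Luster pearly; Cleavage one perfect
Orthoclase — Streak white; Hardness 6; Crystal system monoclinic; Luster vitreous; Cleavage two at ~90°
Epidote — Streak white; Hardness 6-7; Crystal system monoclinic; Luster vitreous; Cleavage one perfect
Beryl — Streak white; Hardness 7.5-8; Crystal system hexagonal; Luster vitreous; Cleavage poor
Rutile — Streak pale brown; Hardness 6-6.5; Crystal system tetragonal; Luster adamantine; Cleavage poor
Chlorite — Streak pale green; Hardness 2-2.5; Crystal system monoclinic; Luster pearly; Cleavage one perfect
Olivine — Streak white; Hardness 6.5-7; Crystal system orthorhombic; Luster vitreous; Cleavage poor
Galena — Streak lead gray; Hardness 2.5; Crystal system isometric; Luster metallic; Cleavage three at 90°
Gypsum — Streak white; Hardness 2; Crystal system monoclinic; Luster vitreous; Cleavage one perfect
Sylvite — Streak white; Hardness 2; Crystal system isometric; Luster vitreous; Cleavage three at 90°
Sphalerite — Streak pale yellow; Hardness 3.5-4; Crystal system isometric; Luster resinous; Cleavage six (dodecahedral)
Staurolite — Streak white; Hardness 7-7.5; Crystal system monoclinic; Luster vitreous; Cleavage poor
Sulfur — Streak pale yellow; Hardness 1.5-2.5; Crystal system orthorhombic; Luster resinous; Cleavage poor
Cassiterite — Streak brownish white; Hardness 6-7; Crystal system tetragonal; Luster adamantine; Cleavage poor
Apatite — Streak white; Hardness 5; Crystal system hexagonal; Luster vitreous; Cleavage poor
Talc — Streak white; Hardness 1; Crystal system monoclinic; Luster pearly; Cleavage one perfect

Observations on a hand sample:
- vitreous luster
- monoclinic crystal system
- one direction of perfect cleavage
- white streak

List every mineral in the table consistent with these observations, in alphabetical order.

Biotite, Epidote, Gypsum

Vitreous luster: narrows the field to Barite, Biotite, Topaz, Orthoclase, Epidote, Beryl, Olivine, Gypsum, Sylvite, Staurolite, Apatite.
Monoclinic crystal system: Biotite, Orthoclase, Epidote, Gypsum, Staurolite remain.
One direction of perfect cleavage is inconsistent with Orthoclase, Staurolite.
White streak: consistent with all remaining minerals.
Consistent with every observation: Biotite, Epidote, Gypsum.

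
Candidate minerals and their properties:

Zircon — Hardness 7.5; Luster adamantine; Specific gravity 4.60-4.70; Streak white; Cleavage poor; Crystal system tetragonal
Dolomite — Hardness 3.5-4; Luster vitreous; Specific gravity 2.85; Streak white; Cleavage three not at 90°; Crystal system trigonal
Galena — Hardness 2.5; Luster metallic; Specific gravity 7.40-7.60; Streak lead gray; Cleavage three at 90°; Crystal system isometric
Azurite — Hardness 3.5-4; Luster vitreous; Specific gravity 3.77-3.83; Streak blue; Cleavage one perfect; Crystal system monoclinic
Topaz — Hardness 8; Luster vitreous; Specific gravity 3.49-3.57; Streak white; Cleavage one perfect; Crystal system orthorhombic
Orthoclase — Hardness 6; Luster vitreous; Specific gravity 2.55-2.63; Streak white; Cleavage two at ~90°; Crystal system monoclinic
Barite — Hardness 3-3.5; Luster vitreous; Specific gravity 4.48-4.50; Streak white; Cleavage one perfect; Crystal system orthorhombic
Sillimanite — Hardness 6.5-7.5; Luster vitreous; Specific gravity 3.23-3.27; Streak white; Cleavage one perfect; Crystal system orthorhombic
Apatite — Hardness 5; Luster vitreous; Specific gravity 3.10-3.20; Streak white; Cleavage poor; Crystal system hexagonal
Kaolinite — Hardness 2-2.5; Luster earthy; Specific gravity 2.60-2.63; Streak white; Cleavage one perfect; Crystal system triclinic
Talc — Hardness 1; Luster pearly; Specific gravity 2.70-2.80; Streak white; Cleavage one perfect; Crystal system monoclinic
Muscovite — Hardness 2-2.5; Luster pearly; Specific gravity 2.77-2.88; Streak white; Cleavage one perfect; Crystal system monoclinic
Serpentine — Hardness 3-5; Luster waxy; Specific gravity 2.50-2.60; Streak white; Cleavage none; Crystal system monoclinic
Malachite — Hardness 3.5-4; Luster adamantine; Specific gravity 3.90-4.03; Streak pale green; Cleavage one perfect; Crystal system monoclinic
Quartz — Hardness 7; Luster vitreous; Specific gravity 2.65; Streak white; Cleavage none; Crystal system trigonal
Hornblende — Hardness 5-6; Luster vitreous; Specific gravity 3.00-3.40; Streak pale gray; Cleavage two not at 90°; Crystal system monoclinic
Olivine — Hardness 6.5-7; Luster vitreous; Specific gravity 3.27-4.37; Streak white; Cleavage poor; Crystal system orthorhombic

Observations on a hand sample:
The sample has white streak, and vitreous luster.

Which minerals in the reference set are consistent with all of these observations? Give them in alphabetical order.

Apatite, Barite, Dolomite, Olivine, Orthoclase, Quartz, Sillimanite, Topaz

White streak eliminates Galena, Azurite, Malachite, Hornblende.
Vitreous luster eliminates Zircon, Kaolinite, Talc, Muscovite, Serpentine.
Remaining candidates: Apatite, Barite, Dolomite, Olivine, Orthoclase, Quartz, Sillimanite, Topaz.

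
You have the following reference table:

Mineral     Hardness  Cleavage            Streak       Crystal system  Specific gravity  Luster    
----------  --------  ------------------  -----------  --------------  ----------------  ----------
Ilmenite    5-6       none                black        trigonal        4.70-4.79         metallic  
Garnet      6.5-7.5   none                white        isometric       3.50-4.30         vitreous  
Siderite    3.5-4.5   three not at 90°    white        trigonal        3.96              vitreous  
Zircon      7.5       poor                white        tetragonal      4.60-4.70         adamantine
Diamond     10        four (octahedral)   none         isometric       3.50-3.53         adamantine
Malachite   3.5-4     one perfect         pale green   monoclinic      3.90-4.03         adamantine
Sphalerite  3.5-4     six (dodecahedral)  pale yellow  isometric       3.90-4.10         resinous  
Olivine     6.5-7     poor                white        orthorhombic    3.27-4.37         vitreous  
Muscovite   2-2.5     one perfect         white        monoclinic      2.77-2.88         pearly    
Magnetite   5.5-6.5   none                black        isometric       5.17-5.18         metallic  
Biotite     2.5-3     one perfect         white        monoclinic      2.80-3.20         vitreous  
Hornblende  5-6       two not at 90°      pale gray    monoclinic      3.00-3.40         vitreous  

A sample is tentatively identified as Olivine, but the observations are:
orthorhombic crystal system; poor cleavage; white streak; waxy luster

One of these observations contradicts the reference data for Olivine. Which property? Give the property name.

luster

Orthorhombic crystal system: Olivine has orthorhombic system — within range.
Poor cleavage: Olivine has cleavage poor — within range.
White streak: Olivine has white streak — within range.
Waxy luster: Olivine has vitreous luster — inconsistent.
Everything matches except the luster.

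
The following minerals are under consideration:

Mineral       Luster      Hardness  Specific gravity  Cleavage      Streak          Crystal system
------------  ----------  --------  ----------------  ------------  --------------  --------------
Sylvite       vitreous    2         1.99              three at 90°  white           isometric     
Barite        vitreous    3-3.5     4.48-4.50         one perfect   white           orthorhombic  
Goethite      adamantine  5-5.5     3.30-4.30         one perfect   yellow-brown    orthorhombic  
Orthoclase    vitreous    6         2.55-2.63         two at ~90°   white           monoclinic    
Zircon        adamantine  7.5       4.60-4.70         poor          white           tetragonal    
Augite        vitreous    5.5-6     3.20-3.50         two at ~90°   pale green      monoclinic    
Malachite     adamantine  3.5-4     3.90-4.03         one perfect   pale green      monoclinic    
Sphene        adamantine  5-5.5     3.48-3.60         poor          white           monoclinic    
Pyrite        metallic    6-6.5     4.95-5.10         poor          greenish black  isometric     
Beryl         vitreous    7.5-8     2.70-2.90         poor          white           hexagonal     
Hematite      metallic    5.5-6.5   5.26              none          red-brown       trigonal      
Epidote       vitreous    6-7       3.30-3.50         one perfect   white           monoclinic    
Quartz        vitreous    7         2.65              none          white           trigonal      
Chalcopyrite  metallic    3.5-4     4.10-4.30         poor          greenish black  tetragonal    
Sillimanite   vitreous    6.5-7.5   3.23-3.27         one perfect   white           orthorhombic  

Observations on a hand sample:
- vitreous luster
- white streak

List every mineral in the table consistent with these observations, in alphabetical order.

Barite, Beryl, Epidote, Orthoclase, Quartz, Sillimanite, Sylvite

Vitreous luster: only Sylvite, Barite, Orthoclase, Augite, Beryl, Epidote, Quartz, Sillimanite remain.
White streak eliminates Augite.
The minerals that satisfy all observations are Barite, Beryl, Epidote, Orthoclase, Quartz, Sillimanite, Sylvite.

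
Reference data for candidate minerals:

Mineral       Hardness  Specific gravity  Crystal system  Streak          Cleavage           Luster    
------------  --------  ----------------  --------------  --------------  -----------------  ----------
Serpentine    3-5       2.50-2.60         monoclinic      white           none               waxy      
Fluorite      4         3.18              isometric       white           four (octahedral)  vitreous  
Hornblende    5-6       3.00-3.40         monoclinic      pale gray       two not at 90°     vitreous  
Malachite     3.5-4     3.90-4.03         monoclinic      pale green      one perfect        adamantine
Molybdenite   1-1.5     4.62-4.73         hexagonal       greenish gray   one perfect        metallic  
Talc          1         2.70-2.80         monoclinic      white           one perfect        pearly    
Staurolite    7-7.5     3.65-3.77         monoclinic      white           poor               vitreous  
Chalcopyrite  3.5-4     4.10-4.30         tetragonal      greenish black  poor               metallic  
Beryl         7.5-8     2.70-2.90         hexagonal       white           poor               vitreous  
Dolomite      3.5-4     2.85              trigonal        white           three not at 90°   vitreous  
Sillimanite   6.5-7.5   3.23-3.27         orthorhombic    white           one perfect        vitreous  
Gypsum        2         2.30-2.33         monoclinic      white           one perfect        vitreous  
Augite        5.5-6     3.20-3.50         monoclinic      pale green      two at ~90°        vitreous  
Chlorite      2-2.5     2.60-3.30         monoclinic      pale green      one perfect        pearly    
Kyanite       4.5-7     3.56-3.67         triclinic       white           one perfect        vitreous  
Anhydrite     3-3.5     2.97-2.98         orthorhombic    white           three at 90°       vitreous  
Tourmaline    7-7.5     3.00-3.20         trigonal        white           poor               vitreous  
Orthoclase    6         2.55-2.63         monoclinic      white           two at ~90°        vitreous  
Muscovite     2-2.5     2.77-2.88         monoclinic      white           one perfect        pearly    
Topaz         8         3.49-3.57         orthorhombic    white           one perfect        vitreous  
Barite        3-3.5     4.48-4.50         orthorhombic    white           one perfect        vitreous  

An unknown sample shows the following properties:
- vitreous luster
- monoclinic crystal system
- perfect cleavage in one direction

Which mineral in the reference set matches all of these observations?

Vitreous luster: narrows the field to Fluorite, Hornblende, Staurolite, Beryl, Dolomite, Sillimanite, Gypsum, Augite, Kyanite, Anhydrite, Tourmaline, Orthoclase, Topaz, Barite.
Monoclinic crystal system: narrows the field to Hornblende, Staurolite, Gypsum, Augite, Orthoclase.
Perfect cleavage in one direction: narrows the field to Gypsum.
Only Gypsum satisfies all observations.

Gypsum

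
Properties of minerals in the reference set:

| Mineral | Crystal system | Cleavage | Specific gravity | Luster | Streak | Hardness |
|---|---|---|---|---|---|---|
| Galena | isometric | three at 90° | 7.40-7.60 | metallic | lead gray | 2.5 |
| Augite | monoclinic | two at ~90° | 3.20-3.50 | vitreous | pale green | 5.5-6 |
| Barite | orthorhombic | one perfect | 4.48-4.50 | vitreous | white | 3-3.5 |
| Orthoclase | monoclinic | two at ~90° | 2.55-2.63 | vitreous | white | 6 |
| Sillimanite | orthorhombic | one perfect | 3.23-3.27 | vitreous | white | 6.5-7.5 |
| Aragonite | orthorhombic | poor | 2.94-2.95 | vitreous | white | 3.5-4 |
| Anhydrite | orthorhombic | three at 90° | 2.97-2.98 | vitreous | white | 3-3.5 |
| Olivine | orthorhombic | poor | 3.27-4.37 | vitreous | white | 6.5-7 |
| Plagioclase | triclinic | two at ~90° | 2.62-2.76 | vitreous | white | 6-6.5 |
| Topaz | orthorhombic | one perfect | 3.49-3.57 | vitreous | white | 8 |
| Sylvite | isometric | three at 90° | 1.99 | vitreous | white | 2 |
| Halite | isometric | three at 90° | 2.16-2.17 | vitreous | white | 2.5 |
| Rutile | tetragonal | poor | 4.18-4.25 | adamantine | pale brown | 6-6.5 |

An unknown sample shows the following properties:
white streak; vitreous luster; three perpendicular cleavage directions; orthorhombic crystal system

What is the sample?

White streak is inconsistent with Galena, Augite, Rutile.
Vitreous luster: every remaining candidate is consistent.
Three perpendicular cleavage directions: leaves Anhydrite, Sylvite, Halite.
Orthorhombic crystal system: Anhydrite remains.
The only mineral consistent with every observation is Anhydrite.

Anhydrite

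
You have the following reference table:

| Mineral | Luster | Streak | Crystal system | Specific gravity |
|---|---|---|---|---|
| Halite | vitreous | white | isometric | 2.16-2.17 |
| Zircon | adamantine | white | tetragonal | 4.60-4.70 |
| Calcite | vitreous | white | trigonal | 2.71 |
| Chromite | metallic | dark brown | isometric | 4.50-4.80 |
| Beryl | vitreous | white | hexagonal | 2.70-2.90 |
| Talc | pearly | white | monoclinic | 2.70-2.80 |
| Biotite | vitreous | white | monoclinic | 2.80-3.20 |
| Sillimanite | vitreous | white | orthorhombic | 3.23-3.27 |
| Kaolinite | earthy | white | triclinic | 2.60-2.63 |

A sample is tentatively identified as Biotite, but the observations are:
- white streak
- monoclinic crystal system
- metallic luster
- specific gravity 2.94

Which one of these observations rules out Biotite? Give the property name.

luster

White streak: Biotite has white streak — matches.
Monoclinic crystal system: Biotite has monoclinic system — matches.
Metallic luster: Biotite has vitreous luster — outside the reference range.
Specific gravity 2.94: Biotite has SG 2.80-3.20 — matches.
Everything matches except the luster.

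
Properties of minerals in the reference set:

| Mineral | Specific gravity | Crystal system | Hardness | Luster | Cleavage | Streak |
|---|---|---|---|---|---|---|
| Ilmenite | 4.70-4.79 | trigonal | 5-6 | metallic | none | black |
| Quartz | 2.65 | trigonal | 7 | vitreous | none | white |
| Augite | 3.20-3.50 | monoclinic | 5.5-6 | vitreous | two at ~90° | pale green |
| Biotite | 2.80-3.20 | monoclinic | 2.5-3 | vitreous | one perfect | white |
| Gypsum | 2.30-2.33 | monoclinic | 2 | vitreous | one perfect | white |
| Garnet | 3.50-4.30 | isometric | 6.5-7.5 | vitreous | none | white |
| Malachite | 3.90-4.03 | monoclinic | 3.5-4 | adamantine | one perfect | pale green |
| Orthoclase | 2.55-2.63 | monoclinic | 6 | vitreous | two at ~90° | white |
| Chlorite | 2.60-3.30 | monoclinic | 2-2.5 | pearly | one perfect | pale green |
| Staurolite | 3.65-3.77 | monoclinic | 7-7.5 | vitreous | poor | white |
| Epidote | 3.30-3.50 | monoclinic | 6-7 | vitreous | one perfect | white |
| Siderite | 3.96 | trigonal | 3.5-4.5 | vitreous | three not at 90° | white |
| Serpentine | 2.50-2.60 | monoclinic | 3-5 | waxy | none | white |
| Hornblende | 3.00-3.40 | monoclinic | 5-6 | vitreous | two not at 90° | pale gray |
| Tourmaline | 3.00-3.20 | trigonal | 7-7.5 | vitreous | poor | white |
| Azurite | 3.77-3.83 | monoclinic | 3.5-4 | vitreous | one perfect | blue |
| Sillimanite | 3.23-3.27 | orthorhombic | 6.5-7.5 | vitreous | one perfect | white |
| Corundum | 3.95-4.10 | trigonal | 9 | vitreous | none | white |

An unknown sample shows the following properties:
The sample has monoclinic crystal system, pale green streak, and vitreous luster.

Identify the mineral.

Augite

Monoclinic crystal system — only Augite, Biotite, Gypsum, Malachite, Orthoclase, Chlorite, Staurolite, Epidote, Serpentine, Hornblende, Azurite remain.
Pale green streak — Augite, Malachite, Chlorite remain.
Vitreous luster — narrows the field to Augite.
Augite is the sole remaining match.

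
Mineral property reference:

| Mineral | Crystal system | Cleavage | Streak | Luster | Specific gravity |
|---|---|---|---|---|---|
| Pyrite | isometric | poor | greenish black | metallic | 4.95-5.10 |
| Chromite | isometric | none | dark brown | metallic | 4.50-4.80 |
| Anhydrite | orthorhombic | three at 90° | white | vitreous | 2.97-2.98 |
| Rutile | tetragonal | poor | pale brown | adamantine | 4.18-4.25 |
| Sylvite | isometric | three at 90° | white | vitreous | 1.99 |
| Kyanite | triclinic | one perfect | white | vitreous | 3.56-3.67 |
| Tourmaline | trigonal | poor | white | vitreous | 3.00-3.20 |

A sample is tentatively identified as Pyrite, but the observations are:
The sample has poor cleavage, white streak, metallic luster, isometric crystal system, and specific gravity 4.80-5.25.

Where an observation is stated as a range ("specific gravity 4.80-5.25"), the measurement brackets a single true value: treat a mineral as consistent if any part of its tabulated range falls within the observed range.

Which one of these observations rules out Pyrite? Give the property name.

streak

Poor cleavage: Pyrite has cleavage poor — within range.
White streak: Pyrite has greenish black streak — inconsistent.
Metallic luster: Pyrite has metallic luster — within range.
Isometric crystal system: Pyrite has isometric system — within range.
Specific gravity 4.80-5.25: Pyrite has SG 4.95-5.10 — within range.
Only the streak is inconsistent.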